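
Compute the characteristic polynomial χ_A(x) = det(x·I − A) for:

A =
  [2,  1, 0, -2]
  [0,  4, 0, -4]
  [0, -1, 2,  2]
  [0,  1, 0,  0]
x^4 - 8*x^3 + 24*x^2 - 32*x + 16

Expanding det(x·I − A) (e.g. by cofactor expansion or by noting that A is similar to its Jordan form J, which has the same characteristic polynomial as A) gives
  χ_A(x) = x^4 - 8*x^3 + 24*x^2 - 32*x + 16
which factors as (x - 2)^4. The eigenvalues (with algebraic multiplicities) are λ = 2 with multiplicity 4.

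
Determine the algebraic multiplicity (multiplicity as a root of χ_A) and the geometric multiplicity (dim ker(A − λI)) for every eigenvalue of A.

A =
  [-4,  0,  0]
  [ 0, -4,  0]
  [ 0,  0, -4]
λ = -4: alg = 3, geom = 3

Step 1 — factor the characteristic polynomial to read off the algebraic multiplicities:
  χ_A(x) = (x + 4)^3

Step 2 — compute geometric multiplicities via the rank-nullity identity g(λ) = n − rank(A − λI):
  rank(A − (-4)·I) = 0, so dim ker(A − (-4)·I) = n − 0 = 3

Summary:
  λ = -4: algebraic multiplicity = 3, geometric multiplicity = 3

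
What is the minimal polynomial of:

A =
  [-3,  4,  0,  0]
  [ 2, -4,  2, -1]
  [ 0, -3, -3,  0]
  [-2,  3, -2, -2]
x^3 + 9*x^2 + 27*x + 27

The characteristic polynomial is χ_A(x) = (x + 3)^4, so the eigenvalues are known. The minimal polynomial is
  m_A(x) = Π_λ (x − λ)^{k_λ}
where k_λ is the size of the *largest* Jordan block for λ (equivalently, the smallest k with (A − λI)^k v = 0 for every generalised eigenvector v of λ).

  λ = -3: largest Jordan block has size 3, contributing (x + 3)^3

So m_A(x) = (x + 3)^3 = x^3 + 9*x^2 + 27*x + 27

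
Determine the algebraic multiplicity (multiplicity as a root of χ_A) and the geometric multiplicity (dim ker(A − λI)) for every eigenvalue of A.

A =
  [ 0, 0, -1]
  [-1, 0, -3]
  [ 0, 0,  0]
λ = 0: alg = 3, geom = 1

Step 1 — factor the characteristic polynomial to read off the algebraic multiplicities:
  χ_A(x) = x^3

Step 2 — compute geometric multiplicities via the rank-nullity identity g(λ) = n − rank(A − λI):
  rank(A − (0)·I) = 2, so dim ker(A − (0)·I) = n − 2 = 1

Summary:
  λ = 0: algebraic multiplicity = 3, geometric multiplicity = 1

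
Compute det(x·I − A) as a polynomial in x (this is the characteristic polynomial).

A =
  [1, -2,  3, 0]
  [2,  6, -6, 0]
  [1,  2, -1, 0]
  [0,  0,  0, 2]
x^4 - 8*x^3 + 24*x^2 - 32*x + 16

Expanding det(x·I − A) (e.g. by cofactor expansion or by noting that A is similar to its Jordan form J, which has the same characteristic polynomial as A) gives
  χ_A(x) = x^4 - 8*x^3 + 24*x^2 - 32*x + 16
which factors as (x - 2)^4. The eigenvalues (with algebraic multiplicities) are λ = 2 with multiplicity 4.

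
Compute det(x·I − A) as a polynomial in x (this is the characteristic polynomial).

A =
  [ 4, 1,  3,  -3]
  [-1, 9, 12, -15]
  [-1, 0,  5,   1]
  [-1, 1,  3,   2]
x^4 - 20*x^3 + 150*x^2 - 500*x + 625

Expanding det(x·I − A) (e.g. by cofactor expansion or by noting that A is similar to its Jordan form J, which has the same characteristic polynomial as A) gives
  χ_A(x) = x^4 - 20*x^3 + 150*x^2 - 500*x + 625
which factors as (x - 5)^4. The eigenvalues (with algebraic multiplicities) are λ = 5 with multiplicity 4.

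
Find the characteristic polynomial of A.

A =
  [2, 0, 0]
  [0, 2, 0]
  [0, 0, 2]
x^3 - 6*x^2 + 12*x - 8

Expanding det(x·I − A) (e.g. by cofactor expansion or by noting that A is similar to its Jordan form J, which has the same characteristic polynomial as A) gives
  χ_A(x) = x^3 - 6*x^2 + 12*x - 8
which factors as (x - 2)^3. The eigenvalues (with algebraic multiplicities) are λ = 2 with multiplicity 3.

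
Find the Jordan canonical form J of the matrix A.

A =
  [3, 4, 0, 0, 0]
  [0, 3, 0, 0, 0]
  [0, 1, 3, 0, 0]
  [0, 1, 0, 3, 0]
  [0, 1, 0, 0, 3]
J_2(3) ⊕ J_1(3) ⊕ J_1(3) ⊕ J_1(3)

The characteristic polynomial is
  det(x·I − A) = x^5 - 15*x^4 + 90*x^3 - 270*x^2 + 405*x - 243 = (x - 3)^5

Eigenvalues and multiplicities (the geometric multiplicity of λ is n − rank(A − λI), which equals the number of Jordan blocks for λ):
  λ = 3: algebraic multiplicity = 5, geometric multiplicity = 4

Determining the block sizes for each eigenvalue:
  λ = 3: 4 blocks summing to 5 forces exactly one block of size 2 and the rest size 1 → block sizes [2, 1, 1, 1]

Assembling the blocks gives a Jordan form
J =
  [3, 1, 0, 0, 0]
  [0, 3, 0, 0, 0]
  [0, 0, 3, 0, 0]
  [0, 0, 0, 3, 0]
  [0, 0, 0, 0, 3]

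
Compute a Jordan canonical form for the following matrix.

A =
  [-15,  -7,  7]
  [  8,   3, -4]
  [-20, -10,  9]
J_2(-1) ⊕ J_1(-1)

The characteristic polynomial is
  det(x·I − A) = x^3 + 3*x^2 + 3*x + 1 = (x + 1)^3

Eigenvalues and multiplicities (the geometric multiplicity of λ is n − rank(A − λI), which equals the number of Jordan blocks for λ):
  λ = -1: algebraic multiplicity = 3, geometric multiplicity = 2

Determining the block sizes for each eigenvalue:
  λ = -1: 2 blocks summing to 3 forces exactly one block of size 2 and the rest size 1 → block sizes [2, 1]

Assembling the blocks gives a Jordan form
J =
  [-1,  1,  0]
  [ 0, -1,  0]
  [ 0,  0, -1]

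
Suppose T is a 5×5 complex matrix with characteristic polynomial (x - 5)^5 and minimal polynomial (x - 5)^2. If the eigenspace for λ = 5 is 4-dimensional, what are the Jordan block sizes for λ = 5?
Block sizes for λ = 5: [2, 1, 1, 1]

Step 1 — from the characteristic polynomial, algebraic multiplicity of λ = 5 is 5. From dim ker(T − (5)·I) = 4, there are exactly 4 Jordan blocks for λ = 5.
Step 2 — from the minimal polynomial, the factor (x − 5)^2 tells us the largest block for λ = 5 has size 2.
Step 3 — with total size 5, 4 blocks, and largest block 2, the block sizes (in nonincreasing order) are [2, 1, 1, 1].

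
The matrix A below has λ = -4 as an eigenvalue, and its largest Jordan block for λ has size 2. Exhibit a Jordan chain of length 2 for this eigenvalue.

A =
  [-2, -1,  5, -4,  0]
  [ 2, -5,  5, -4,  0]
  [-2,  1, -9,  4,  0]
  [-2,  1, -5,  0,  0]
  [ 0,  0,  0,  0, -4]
A Jordan chain for λ = -4 of length 2:
v_1 = (2, 2, -2, -2, 0)ᵀ
v_2 = (1, 0, 0, 0, 0)ᵀ

Let N = A − (-4)·I. We want v_2 with N^2 v_2 = 0 but N^1 v_2 ≠ 0; then v_{j-1} := N · v_j for j = 2, …, 2.

Pick v_2 = (1, 0, 0, 0, 0)ᵀ.
Then v_1 = N · v_2 = (2, 2, -2, -2, 0)ᵀ.

Sanity check: (A − (-4)·I) v_1 = (0, 0, 0, 0, 0)ᵀ = 0. ✓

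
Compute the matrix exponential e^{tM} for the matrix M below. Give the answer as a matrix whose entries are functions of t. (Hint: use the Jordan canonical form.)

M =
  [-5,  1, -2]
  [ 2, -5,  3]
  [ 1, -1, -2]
e^{tM} =
  [t^2*exp(-4*t)/2 - t*exp(-4*t) + exp(-4*t), t*exp(-4*t), t^2*exp(-4*t)/2 - 2*t*exp(-4*t)]
  [-t^2*exp(-4*t)/2 + 2*t*exp(-4*t), -t*exp(-4*t) + exp(-4*t), -t^2*exp(-4*t)/2 + 3*t*exp(-4*t)]
  [-t^2*exp(-4*t)/2 + t*exp(-4*t), -t*exp(-4*t), -t^2*exp(-4*t)/2 + 2*t*exp(-4*t) + exp(-4*t)]

Strategy: write M = P · J · P⁻¹ where J is a Jordan canonical form, so e^{tM} = P · e^{tJ} · P⁻¹, and e^{tJ} can be computed block-by-block.

M has Jordan form
J =
  [-4,  1,  0]
  [ 0, -4,  1]
  [ 0,  0, -4]
(up to reordering of blocks).

Per-block formulas:
  For a 3×3 Jordan block J_3(-4): exp(t · J_3(-4)) = e^(-4t)·(I + t·N + (t^2/2)·N^2), where N is the 3×3 nilpotent shift.

After assembling e^{tJ} and conjugating by P, we get:

e^{tM} =
  [t^2*exp(-4*t)/2 - t*exp(-4*t) + exp(-4*t), t*exp(-4*t), t^2*exp(-4*t)/2 - 2*t*exp(-4*t)]
  [-t^2*exp(-4*t)/2 + 2*t*exp(-4*t), -t*exp(-4*t) + exp(-4*t), -t^2*exp(-4*t)/2 + 3*t*exp(-4*t)]
  [-t^2*exp(-4*t)/2 + t*exp(-4*t), -t*exp(-4*t), -t^2*exp(-4*t)/2 + 2*t*exp(-4*t) + exp(-4*t)]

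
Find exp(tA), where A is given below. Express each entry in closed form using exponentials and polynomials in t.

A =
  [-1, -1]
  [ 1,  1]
e^{tA} =
  [1 - t, -t]
  [t, t + 1]

Strategy: write A = P · J · P⁻¹ where J is a Jordan canonical form, so e^{tA} = P · e^{tJ} · P⁻¹, and e^{tJ} can be computed block-by-block.

A has Jordan form
J =
  [0, 1]
  [0, 0]
(up to reordering of blocks).

Per-block formulas:
  For a 2×2 Jordan block J_2(0): exp(t · J_2(0)) = e^(0t)·(I + t·N), where N is the 2×2 nilpotent shift.

After assembling e^{tJ} and conjugating by P, we get:

e^{tA} =
  [1 - t, -t]
  [t, t + 1]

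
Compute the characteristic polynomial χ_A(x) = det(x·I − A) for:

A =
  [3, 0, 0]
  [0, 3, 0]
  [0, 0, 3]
x^3 - 9*x^2 + 27*x - 27

Expanding det(x·I − A) (e.g. by cofactor expansion or by noting that A is similar to its Jordan form J, which has the same characteristic polynomial as A) gives
  χ_A(x) = x^3 - 9*x^2 + 27*x - 27
which factors as (x - 3)^3. The eigenvalues (with algebraic multiplicities) are λ = 3 with multiplicity 3.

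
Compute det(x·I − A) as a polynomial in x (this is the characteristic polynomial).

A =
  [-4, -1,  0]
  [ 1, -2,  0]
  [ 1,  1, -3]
x^3 + 9*x^2 + 27*x + 27

Expanding det(x·I − A) (e.g. by cofactor expansion or by noting that A is similar to its Jordan form J, which has the same characteristic polynomial as A) gives
  χ_A(x) = x^3 + 9*x^2 + 27*x + 27
which factors as (x + 3)^3. The eigenvalues (with algebraic multiplicities) are λ = -3 with multiplicity 3.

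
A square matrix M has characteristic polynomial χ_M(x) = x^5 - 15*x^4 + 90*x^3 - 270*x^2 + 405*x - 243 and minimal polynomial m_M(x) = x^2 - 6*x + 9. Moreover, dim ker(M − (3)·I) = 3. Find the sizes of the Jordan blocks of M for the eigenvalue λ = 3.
Block sizes for λ = 3: [2, 2, 1]

Step 1 — from the characteristic polynomial, algebraic multiplicity of λ = 3 is 5. From dim ker(M − (3)·I) = 3, there are exactly 3 Jordan blocks for λ = 3.
Step 2 — from the minimal polynomial, the factor (x − 3)^2 tells us the largest block for λ = 3 has size 2.
Step 3 — with total size 5, 3 blocks, and largest block 2, the block sizes (in nonincreasing order) are [2, 2, 1].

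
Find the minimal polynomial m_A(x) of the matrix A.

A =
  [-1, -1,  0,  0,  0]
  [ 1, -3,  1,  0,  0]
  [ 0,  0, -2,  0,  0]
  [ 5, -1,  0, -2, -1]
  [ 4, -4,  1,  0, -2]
x^3 + 6*x^2 + 12*x + 8

The characteristic polynomial is χ_A(x) = (x + 2)^5, so the eigenvalues are known. The minimal polynomial is
  m_A(x) = Π_λ (x − λ)^{k_λ}
where k_λ is the size of the *largest* Jordan block for λ (equivalently, the smallest k with (A − λI)^k v = 0 for every generalised eigenvector v of λ).

  λ = -2: largest Jordan block has size 3, contributing (x + 2)^3

So m_A(x) = (x + 2)^3 = x^3 + 6*x^2 + 12*x + 8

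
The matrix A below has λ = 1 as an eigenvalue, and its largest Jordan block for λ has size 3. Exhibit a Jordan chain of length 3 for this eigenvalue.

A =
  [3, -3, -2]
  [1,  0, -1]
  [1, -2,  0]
A Jordan chain for λ = 1 of length 3:
v_1 = (-1, 0, -1)ᵀ
v_2 = (2, 1, 1)ᵀ
v_3 = (1, 0, 0)ᵀ

Let N = A − (1)·I. We want v_3 with N^3 v_3 = 0 but N^2 v_3 ≠ 0; then v_{j-1} := N · v_j for j = 3, …, 2.

Pick v_3 = (1, 0, 0)ᵀ.
Then v_2 = N · v_3 = (2, 1, 1)ᵀ.
Then v_1 = N · v_2 = (-1, 0, -1)ᵀ.

Sanity check: (A − (1)·I) v_1 = (0, 0, 0)ᵀ = 0. ✓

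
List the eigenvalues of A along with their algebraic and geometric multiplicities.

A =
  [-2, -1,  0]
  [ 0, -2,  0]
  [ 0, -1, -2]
λ = -2: alg = 3, geom = 2

Step 1 — factor the characteristic polynomial to read off the algebraic multiplicities:
  χ_A(x) = (x + 2)^3

Step 2 — compute geometric multiplicities via the rank-nullity identity g(λ) = n − rank(A − λI):
  rank(A − (-2)·I) = 1, so dim ker(A − (-2)·I) = n − 1 = 2

Summary:
  λ = -2: algebraic multiplicity = 3, geometric multiplicity = 2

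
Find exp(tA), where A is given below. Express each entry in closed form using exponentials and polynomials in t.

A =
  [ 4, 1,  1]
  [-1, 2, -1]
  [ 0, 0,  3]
e^{tA} =
  [t*exp(3*t) + exp(3*t), t*exp(3*t), t*exp(3*t)]
  [-t*exp(3*t), -t*exp(3*t) + exp(3*t), -t*exp(3*t)]
  [0, 0, exp(3*t)]

Strategy: write A = P · J · P⁻¹ where J is a Jordan canonical form, so e^{tA} = P · e^{tJ} · P⁻¹, and e^{tJ} can be computed block-by-block.

A has Jordan form
J =
  [3, 1, 0]
  [0, 3, 0]
  [0, 0, 3]
(up to reordering of blocks).

Per-block formulas:
  For a 2×2 Jordan block J_2(3): exp(t · J_2(3)) = e^(3t)·(I + t·N), where N is the 2×2 nilpotent shift.
  For a 1×1 block at λ = 3: exp(t · [3]) = [e^(3t)].

After assembling e^{tJ} and conjugating by P, we get:

e^{tA} =
  [t*exp(3*t) + exp(3*t), t*exp(3*t), t*exp(3*t)]
  [-t*exp(3*t), -t*exp(3*t) + exp(3*t), -t*exp(3*t)]
  [0, 0, exp(3*t)]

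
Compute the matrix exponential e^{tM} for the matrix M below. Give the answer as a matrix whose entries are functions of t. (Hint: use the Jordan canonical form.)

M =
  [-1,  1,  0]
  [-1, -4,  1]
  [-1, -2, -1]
e^{tM} =
  [t*exp(-2*t) + exp(-2*t), -t^2*exp(-2*t)/2 + t*exp(-2*t), t^2*exp(-2*t)/2]
  [-t*exp(-2*t), t^2*exp(-2*t)/2 - 2*t*exp(-2*t) + exp(-2*t), -t^2*exp(-2*t)/2 + t*exp(-2*t)]
  [-t*exp(-2*t), t^2*exp(-2*t)/2 - 2*t*exp(-2*t), -t^2*exp(-2*t)/2 + t*exp(-2*t) + exp(-2*t)]

Strategy: write M = P · J · P⁻¹ where J is a Jordan canonical form, so e^{tM} = P · e^{tJ} · P⁻¹, and e^{tJ} can be computed block-by-block.

M has Jordan form
J =
  [-2,  1,  0]
  [ 0, -2,  1]
  [ 0,  0, -2]
(up to reordering of blocks).

Per-block formulas:
  For a 3×3 Jordan block J_3(-2): exp(t · J_3(-2)) = e^(-2t)·(I + t·N + (t^2/2)·N^2), where N is the 3×3 nilpotent shift.

After assembling e^{tJ} and conjugating by P, we get:

e^{tM} =
  [t*exp(-2*t) + exp(-2*t), -t^2*exp(-2*t)/2 + t*exp(-2*t), t^2*exp(-2*t)/2]
  [-t*exp(-2*t), t^2*exp(-2*t)/2 - 2*t*exp(-2*t) + exp(-2*t), -t^2*exp(-2*t)/2 + t*exp(-2*t)]
  [-t*exp(-2*t), t^2*exp(-2*t)/2 - 2*t*exp(-2*t), -t^2*exp(-2*t)/2 + t*exp(-2*t) + exp(-2*t)]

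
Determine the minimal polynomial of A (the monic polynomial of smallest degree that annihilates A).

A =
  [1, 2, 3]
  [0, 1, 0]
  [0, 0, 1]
x^2 - 2*x + 1

The characteristic polynomial is χ_A(x) = (x - 1)^3, so the eigenvalues are known. The minimal polynomial is
  m_A(x) = Π_λ (x − λ)^{k_λ}
where k_λ is the size of the *largest* Jordan block for λ (equivalently, the smallest k with (A − λI)^k v = 0 for every generalised eigenvector v of λ).

  λ = 1: largest Jordan block has size 2, contributing (x − 1)^2

So m_A(x) = (x - 1)^2 = x^2 - 2*x + 1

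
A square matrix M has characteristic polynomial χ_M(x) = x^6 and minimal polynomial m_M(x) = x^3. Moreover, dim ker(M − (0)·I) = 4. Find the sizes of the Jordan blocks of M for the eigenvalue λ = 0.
Block sizes for λ = 0: [3, 1, 1, 1]

Step 1 — from the characteristic polynomial, algebraic multiplicity of λ = 0 is 6. From dim ker(M − (0)·I) = 4, there are exactly 4 Jordan blocks for λ = 0.
Step 2 — from the minimal polynomial, the factor (x − 0)^3 tells us the largest block for λ = 0 has size 3.
Step 3 — with total size 6, 4 blocks, and largest block 3, the block sizes (in nonincreasing order) are [3, 1, 1, 1].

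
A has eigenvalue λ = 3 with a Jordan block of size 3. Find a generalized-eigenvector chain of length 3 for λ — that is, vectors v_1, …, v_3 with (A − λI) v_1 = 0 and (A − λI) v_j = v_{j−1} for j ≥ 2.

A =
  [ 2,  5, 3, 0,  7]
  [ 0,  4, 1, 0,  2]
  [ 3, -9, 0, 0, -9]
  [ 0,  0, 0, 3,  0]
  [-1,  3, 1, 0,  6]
A Jordan chain for λ = 3 of length 3:
v_1 = (3, 1, -3, 0, 1)ᵀ
v_2 = (-1, 0, 3, 0, -1)ᵀ
v_3 = (1, 0, 0, 0, 0)ᵀ

Let N = A − (3)·I. We want v_3 with N^3 v_3 = 0 but N^2 v_3 ≠ 0; then v_{j-1} := N · v_j for j = 3, …, 2.

Pick v_3 = (1, 0, 0, 0, 0)ᵀ.
Then v_2 = N · v_3 = (-1, 0, 3, 0, -1)ᵀ.
Then v_1 = N · v_2 = (3, 1, -3, 0, 1)ᵀ.

Sanity check: (A − (3)·I) v_1 = (0, 0, 0, 0, 0)ᵀ = 0. ✓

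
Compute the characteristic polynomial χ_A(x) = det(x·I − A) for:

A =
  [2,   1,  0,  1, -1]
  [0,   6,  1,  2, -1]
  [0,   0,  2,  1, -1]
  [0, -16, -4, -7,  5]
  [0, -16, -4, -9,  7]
x^5 - 10*x^4 + 40*x^3 - 80*x^2 + 80*x - 32

Expanding det(x·I − A) (e.g. by cofactor expansion or by noting that A is similar to its Jordan form J, which has the same characteristic polynomial as A) gives
  χ_A(x) = x^5 - 10*x^4 + 40*x^3 - 80*x^2 + 80*x - 32
which factors as (x - 2)^5. The eigenvalues (with algebraic multiplicities) are λ = 2 with multiplicity 5.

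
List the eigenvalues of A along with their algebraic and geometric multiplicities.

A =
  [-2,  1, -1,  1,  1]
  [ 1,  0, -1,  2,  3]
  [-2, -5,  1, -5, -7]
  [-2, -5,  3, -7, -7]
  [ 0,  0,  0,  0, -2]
λ = -2: alg = 5, geom = 3

Step 1 — factor the characteristic polynomial to read off the algebraic multiplicities:
  χ_A(x) = (x + 2)^5

Step 2 — compute geometric multiplicities via the rank-nullity identity g(λ) = n − rank(A − λI):
  rank(A − (-2)·I) = 2, so dim ker(A − (-2)·I) = n − 2 = 3

Summary:
  λ = -2: algebraic multiplicity = 5, geometric multiplicity = 3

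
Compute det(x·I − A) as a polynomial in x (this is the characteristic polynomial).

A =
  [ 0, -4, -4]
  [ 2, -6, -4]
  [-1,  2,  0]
x^3 + 6*x^2 + 12*x + 8

Expanding det(x·I − A) (e.g. by cofactor expansion or by noting that A is similar to its Jordan form J, which has the same characteristic polynomial as A) gives
  χ_A(x) = x^3 + 6*x^2 + 12*x + 8
which factors as (x + 2)^3. The eigenvalues (with algebraic multiplicities) are λ = -2 with multiplicity 3.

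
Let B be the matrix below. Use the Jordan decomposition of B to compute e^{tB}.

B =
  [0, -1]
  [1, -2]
e^{tB} =
  [t*exp(-t) + exp(-t), -t*exp(-t)]
  [t*exp(-t), -t*exp(-t) + exp(-t)]

Strategy: write B = P · J · P⁻¹ where J is a Jordan canonical form, so e^{tB} = P · e^{tJ} · P⁻¹, and e^{tJ} can be computed block-by-block.

B has Jordan form
J =
  [-1,  1]
  [ 0, -1]
(up to reordering of blocks).

Per-block formulas:
  For a 2×2 Jordan block J_2(-1): exp(t · J_2(-1)) = e^(-1t)·(I + t·N), where N is the 2×2 nilpotent shift.

After assembling e^{tJ} and conjugating by P, we get:

e^{tB} =
  [t*exp(-t) + exp(-t), -t*exp(-t)]
  [t*exp(-t), -t*exp(-t) + exp(-t)]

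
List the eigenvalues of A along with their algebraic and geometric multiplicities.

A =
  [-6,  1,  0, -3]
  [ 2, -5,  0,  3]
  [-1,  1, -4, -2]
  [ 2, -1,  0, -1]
λ = -4: alg = 4, geom = 2

Step 1 — factor the characteristic polynomial to read off the algebraic multiplicities:
  χ_A(x) = (x + 4)^4

Step 2 — compute geometric multiplicities via the rank-nullity identity g(λ) = n − rank(A − λI):
  rank(A − (-4)·I) = 2, so dim ker(A − (-4)·I) = n − 2 = 2

Summary:
  λ = -4: algebraic multiplicity = 4, geometric multiplicity = 2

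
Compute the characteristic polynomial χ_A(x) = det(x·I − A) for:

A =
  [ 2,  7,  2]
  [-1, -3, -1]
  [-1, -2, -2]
x^3 + 3*x^2 + 3*x + 1

Expanding det(x·I − A) (e.g. by cofactor expansion or by noting that A is similar to its Jordan form J, which has the same characteristic polynomial as A) gives
  χ_A(x) = x^3 + 3*x^2 + 3*x + 1
which factors as (x + 1)^3. The eigenvalues (with algebraic multiplicities) are λ = -1 with multiplicity 3.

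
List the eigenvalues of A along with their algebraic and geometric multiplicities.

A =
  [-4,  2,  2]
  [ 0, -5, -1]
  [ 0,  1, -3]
λ = -4: alg = 3, geom = 2

Step 1 — factor the characteristic polynomial to read off the algebraic multiplicities:
  χ_A(x) = (x + 4)^3

Step 2 — compute geometric multiplicities via the rank-nullity identity g(λ) = n − rank(A − λI):
  rank(A − (-4)·I) = 1, so dim ker(A − (-4)·I) = n − 1 = 2

Summary:
  λ = -4: algebraic multiplicity = 3, geometric multiplicity = 2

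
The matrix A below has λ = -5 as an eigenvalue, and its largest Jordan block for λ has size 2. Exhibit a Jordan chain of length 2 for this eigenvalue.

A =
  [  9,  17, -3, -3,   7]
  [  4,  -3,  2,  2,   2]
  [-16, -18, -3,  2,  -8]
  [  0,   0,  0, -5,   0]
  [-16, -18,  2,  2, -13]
A Jordan chain for λ = -5 of length 2:
v_1 = (-3, 2, 2, 0, 2)ᵀ
v_2 = (1, -1, 0, 0, 0)ᵀ

Let N = A − (-5)·I. We want v_2 with N^2 v_2 = 0 but N^1 v_2 ≠ 0; then v_{j-1} := N · v_j for j = 2, …, 2.

Pick v_2 = (1, -1, 0, 0, 0)ᵀ.
Then v_1 = N · v_2 = (-3, 2, 2, 0, 2)ᵀ.

Sanity check: (A − (-5)·I) v_1 = (0, 0, 0, 0, 0)ᵀ = 0. ✓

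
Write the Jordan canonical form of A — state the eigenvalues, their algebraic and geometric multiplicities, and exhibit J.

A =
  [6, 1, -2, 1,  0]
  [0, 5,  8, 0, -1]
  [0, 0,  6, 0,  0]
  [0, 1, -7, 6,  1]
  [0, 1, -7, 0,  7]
J_3(6) ⊕ J_2(6)

The characteristic polynomial is
  det(x·I − A) = x^5 - 30*x^4 + 360*x^3 - 2160*x^2 + 6480*x - 7776 = (x - 6)^5

Eigenvalues and multiplicities (the geometric multiplicity of λ is n − rank(A − λI), which equals the number of Jordan blocks for λ):
  λ = 6: algebraic multiplicity = 5, geometric multiplicity = 2

Determining the block sizes for each eigenvalue:
  λ = 6: with am = 5 and gm = 2, the partition is not yet determined (e.g. several partitions of 5 into 2 parts exist). Let N = A − (6)·I. Computing rank(N^1) = 3, rank(N^2) = 1, rank(N^3) = 0; the number of blocks of size ≥ j is rank(N^{j−1}) − rank(N^j), giving [2, 2, 1]. So we have 1 block(s) of size 3, 1 block(s) of size 2 → block sizes [3, 2]

Assembling the blocks gives a Jordan form
J =
  [6, 1, 0, 0, 0]
  [0, 6, 1, 0, 0]
  [0, 0, 6, 0, 0]
  [0, 0, 0, 6, 1]
  [0, 0, 0, 0, 6]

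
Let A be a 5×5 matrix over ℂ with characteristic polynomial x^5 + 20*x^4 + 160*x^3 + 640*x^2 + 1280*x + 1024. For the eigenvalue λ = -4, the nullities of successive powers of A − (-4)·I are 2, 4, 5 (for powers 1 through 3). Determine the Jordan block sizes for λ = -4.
Block sizes for λ = -4: [3, 2]

From the dimensions of kernels of powers, the number of Jordan blocks of size at least j is d_j − d_{j−1} where d_j = dim ker(N^j) (with d_0 = 0). Computing the differences gives [2, 2, 1].
The number of blocks of size exactly k is (#blocks of size ≥ k) − (#blocks of size ≥ k + 1), so the partition is: 1 block(s) of size 2, 1 block(s) of size 3.
In nonincreasing order the block sizes are [3, 2].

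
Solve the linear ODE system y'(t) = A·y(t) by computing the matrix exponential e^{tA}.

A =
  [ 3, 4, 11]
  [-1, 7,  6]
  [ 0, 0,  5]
e^{tA} =
  [-2*t*exp(5*t) + exp(5*t), 4*t*exp(5*t), t^2*exp(5*t) + 11*t*exp(5*t)]
  [-t*exp(5*t), 2*t*exp(5*t) + exp(5*t), t^2*exp(5*t)/2 + 6*t*exp(5*t)]
  [0, 0, exp(5*t)]

Strategy: write A = P · J · P⁻¹ where J is a Jordan canonical form, so e^{tA} = P · e^{tJ} · P⁻¹, and e^{tJ} can be computed block-by-block.

A has Jordan form
J =
  [5, 1, 0]
  [0, 5, 1]
  [0, 0, 5]
(up to reordering of blocks).

Per-block formulas:
  For a 3×3 Jordan block J_3(5): exp(t · J_3(5)) = e^(5t)·(I + t·N + (t^2/2)·N^2), where N is the 3×3 nilpotent shift.

After assembling e^{tJ} and conjugating by P, we get:

e^{tA} =
  [-2*t*exp(5*t) + exp(5*t), 4*t*exp(5*t), t^2*exp(5*t) + 11*t*exp(5*t)]
  [-t*exp(5*t), 2*t*exp(5*t) + exp(5*t), t^2*exp(5*t)/2 + 6*t*exp(5*t)]
  [0, 0, exp(5*t)]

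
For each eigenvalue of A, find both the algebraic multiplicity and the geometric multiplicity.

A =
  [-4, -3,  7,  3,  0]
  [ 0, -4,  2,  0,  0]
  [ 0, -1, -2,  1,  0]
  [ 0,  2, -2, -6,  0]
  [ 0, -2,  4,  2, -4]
λ = -4: alg = 5, geom = 3

Step 1 — factor the characteristic polynomial to read off the algebraic multiplicities:
  χ_A(x) = (x + 4)^5

Step 2 — compute geometric multiplicities via the rank-nullity identity g(λ) = n − rank(A − λI):
  rank(A − (-4)·I) = 2, so dim ker(A − (-4)·I) = n − 2 = 3

Summary:
  λ = -4: algebraic multiplicity = 5, geometric multiplicity = 3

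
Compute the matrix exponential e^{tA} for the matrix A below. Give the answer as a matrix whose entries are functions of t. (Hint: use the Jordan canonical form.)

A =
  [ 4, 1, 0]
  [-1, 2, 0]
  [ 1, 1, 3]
e^{tA} =
  [t*exp(3*t) + exp(3*t), t*exp(3*t), 0]
  [-t*exp(3*t), -t*exp(3*t) + exp(3*t), 0]
  [t*exp(3*t), t*exp(3*t), exp(3*t)]

Strategy: write A = P · J · P⁻¹ where J is a Jordan canonical form, so e^{tA} = P · e^{tJ} · P⁻¹, and e^{tJ} can be computed block-by-block.

A has Jordan form
J =
  [3, 1, 0]
  [0, 3, 0]
  [0, 0, 3]
(up to reordering of blocks).

Per-block formulas:
  For a 1×1 block at λ = 3: exp(t · [3]) = [e^(3t)].
  For a 2×2 Jordan block J_2(3): exp(t · J_2(3)) = e^(3t)·(I + t·N), where N is the 2×2 nilpotent shift.

After assembling e^{tJ} and conjugating by P, we get:

e^{tA} =
  [t*exp(3*t) + exp(3*t), t*exp(3*t), 0]
  [-t*exp(3*t), -t*exp(3*t) + exp(3*t), 0]
  [t*exp(3*t), t*exp(3*t), exp(3*t)]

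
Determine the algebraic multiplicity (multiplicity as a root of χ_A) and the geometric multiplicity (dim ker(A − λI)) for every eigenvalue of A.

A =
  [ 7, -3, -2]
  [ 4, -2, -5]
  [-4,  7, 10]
λ = 5: alg = 3, geom = 1

Step 1 — factor the characteristic polynomial to read off the algebraic multiplicities:
  χ_A(x) = (x - 5)^3

Step 2 — compute geometric multiplicities via the rank-nullity identity g(λ) = n − rank(A − λI):
  rank(A − (5)·I) = 2, so dim ker(A − (5)·I) = n − 2 = 1

Summary:
  λ = 5: algebraic multiplicity = 3, geometric multiplicity = 1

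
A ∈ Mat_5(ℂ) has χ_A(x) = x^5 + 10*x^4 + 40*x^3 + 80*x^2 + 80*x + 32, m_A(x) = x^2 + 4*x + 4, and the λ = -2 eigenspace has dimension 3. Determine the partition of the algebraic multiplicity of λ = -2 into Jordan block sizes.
Block sizes for λ = -2: [2, 2, 1]

Step 1 — from the characteristic polynomial, algebraic multiplicity of λ = -2 is 5. From dim ker(A − (-2)·I) = 3, there are exactly 3 Jordan blocks for λ = -2.
Step 2 — from the minimal polynomial, the factor (x + 2)^2 tells us the largest block for λ = -2 has size 2.
Step 3 — with total size 5, 3 blocks, and largest block 2, the block sizes (in nonincreasing order) are [2, 2, 1].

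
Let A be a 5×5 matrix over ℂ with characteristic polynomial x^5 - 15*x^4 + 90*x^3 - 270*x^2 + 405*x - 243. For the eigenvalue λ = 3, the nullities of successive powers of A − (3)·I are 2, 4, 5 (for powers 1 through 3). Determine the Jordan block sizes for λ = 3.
Block sizes for λ = 3: [3, 2]

From the dimensions of kernels of powers, the number of Jordan blocks of size at least j is d_j − d_{j−1} where d_j = dim ker(N^j) (with d_0 = 0). Computing the differences gives [2, 2, 1].
The number of blocks of size exactly k is (#blocks of size ≥ k) − (#blocks of size ≥ k + 1), so the partition is: 1 block(s) of size 2, 1 block(s) of size 3.
In nonincreasing order the block sizes are [3, 2].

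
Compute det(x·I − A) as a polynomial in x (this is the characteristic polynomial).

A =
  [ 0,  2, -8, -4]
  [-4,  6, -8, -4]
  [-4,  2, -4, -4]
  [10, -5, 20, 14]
x^4 - 16*x^3 + 96*x^2 - 256*x + 256

Expanding det(x·I − A) (e.g. by cofactor expansion or by noting that A is similar to its Jordan form J, which has the same characteristic polynomial as A) gives
  χ_A(x) = x^4 - 16*x^3 + 96*x^2 - 256*x + 256
which factors as (x - 4)^4. The eigenvalues (with algebraic multiplicities) are λ = 4 with multiplicity 4.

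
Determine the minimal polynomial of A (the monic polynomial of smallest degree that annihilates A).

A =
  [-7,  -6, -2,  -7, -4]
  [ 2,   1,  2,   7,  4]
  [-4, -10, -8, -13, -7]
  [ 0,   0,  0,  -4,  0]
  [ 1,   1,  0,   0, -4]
x^3 + 13*x^2 + 56*x + 80

The characteristic polynomial is χ_A(x) = (x + 4)^3*(x + 5)^2, so the eigenvalues are known. The minimal polynomial is
  m_A(x) = Π_λ (x − λ)^{k_λ}
where k_λ is the size of the *largest* Jordan block for λ (equivalently, the smallest k with (A − λI)^k v = 0 for every generalised eigenvector v of λ).

  λ = -5: largest Jordan block has size 1, contributing (x + 5)
  λ = -4: largest Jordan block has size 2, contributing (x + 4)^2

So m_A(x) = (x + 4)^2*(x + 5) = x^3 + 13*x^2 + 56*x + 80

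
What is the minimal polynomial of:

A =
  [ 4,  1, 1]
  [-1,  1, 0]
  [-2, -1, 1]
x^3 - 6*x^2 + 12*x - 8

The characteristic polynomial is χ_A(x) = (x - 2)^3, so the eigenvalues are known. The minimal polynomial is
  m_A(x) = Π_λ (x − λ)^{k_λ}
where k_λ is the size of the *largest* Jordan block for λ (equivalently, the smallest k with (A − λI)^k v = 0 for every generalised eigenvector v of λ).

  λ = 2: largest Jordan block has size 3, contributing (x − 2)^3

So m_A(x) = (x - 2)^3 = x^3 - 6*x^2 + 12*x - 8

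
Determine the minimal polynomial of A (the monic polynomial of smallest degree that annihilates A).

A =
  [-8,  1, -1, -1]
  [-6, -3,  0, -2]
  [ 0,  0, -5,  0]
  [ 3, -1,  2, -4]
x^3 + 15*x^2 + 75*x + 125

The characteristic polynomial is χ_A(x) = (x + 5)^4, so the eigenvalues are known. The minimal polynomial is
  m_A(x) = Π_λ (x − λ)^{k_λ}
where k_λ is the size of the *largest* Jordan block for λ (equivalently, the smallest k with (A − λI)^k v = 0 for every generalised eigenvector v of λ).

  λ = -5: largest Jordan block has size 3, contributing (x + 5)^3

So m_A(x) = (x + 5)^3 = x^3 + 15*x^2 + 75*x + 125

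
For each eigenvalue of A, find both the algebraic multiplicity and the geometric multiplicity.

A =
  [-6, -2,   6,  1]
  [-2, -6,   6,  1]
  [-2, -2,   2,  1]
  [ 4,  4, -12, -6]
λ = -4: alg = 4, geom = 3

Step 1 — factor the characteristic polynomial to read off the algebraic multiplicities:
  χ_A(x) = (x + 4)^4

Step 2 — compute geometric multiplicities via the rank-nullity identity g(λ) = n − rank(A − λI):
  rank(A − (-4)·I) = 1, so dim ker(A − (-4)·I) = n − 1 = 3

Summary:
  λ = -4: algebraic multiplicity = 4, geometric multiplicity = 3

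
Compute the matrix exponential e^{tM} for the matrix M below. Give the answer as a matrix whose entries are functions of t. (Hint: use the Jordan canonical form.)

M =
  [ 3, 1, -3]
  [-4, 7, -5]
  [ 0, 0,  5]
e^{tM} =
  [-2*t*exp(5*t) + exp(5*t), t*exp(5*t), t^2*exp(5*t)/2 - 3*t*exp(5*t)]
  [-4*t*exp(5*t), 2*t*exp(5*t) + exp(5*t), t^2*exp(5*t) - 5*t*exp(5*t)]
  [0, 0, exp(5*t)]

Strategy: write M = P · J · P⁻¹ where J is a Jordan canonical form, so e^{tM} = P · e^{tJ} · P⁻¹, and e^{tJ} can be computed block-by-block.

M has Jordan form
J =
  [5, 1, 0]
  [0, 5, 1]
  [0, 0, 5]
(up to reordering of blocks).

Per-block formulas:
  For a 3×3 Jordan block J_3(5): exp(t · J_3(5)) = e^(5t)·(I + t·N + (t^2/2)·N^2), where N is the 3×3 nilpotent shift.

After assembling e^{tJ} and conjugating by P, we get:

e^{tM} =
  [-2*t*exp(5*t) + exp(5*t), t*exp(5*t), t^2*exp(5*t)/2 - 3*t*exp(5*t)]
  [-4*t*exp(5*t), 2*t*exp(5*t) + exp(5*t), t^2*exp(5*t) - 5*t*exp(5*t)]
  [0, 0, exp(5*t)]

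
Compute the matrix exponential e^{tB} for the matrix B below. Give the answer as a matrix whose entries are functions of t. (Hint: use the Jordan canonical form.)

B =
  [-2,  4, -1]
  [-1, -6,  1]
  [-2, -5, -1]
e^{tB} =
  [-t^2*exp(-3*t)/2 + t*exp(-3*t) + exp(-3*t), -3*t^2*exp(-3*t)/2 + 4*t*exp(-3*t), t^2*exp(-3*t)/2 - t*exp(-3*t)]
  [-t*exp(-3*t), -3*t*exp(-3*t) + exp(-3*t), t*exp(-3*t)]
  [-t^2*exp(-3*t)/2 - 2*t*exp(-3*t), -3*t^2*exp(-3*t)/2 - 5*t*exp(-3*t), t^2*exp(-3*t)/2 + 2*t*exp(-3*t) + exp(-3*t)]

Strategy: write B = P · J · P⁻¹ where J is a Jordan canonical form, so e^{tB} = P · e^{tJ} · P⁻¹, and e^{tJ} can be computed block-by-block.

B has Jordan form
J =
  [-3,  1,  0]
  [ 0, -3,  1]
  [ 0,  0, -3]
(up to reordering of blocks).

Per-block formulas:
  For a 3×3 Jordan block J_3(-3): exp(t · J_3(-3)) = e^(-3t)·(I + t·N + (t^2/2)·N^2), where N is the 3×3 nilpotent shift.

After assembling e^{tJ} and conjugating by P, we get:

e^{tB} =
  [-t^2*exp(-3*t)/2 + t*exp(-3*t) + exp(-3*t), -3*t^2*exp(-3*t)/2 + 4*t*exp(-3*t), t^2*exp(-3*t)/2 - t*exp(-3*t)]
  [-t*exp(-3*t), -3*t*exp(-3*t) + exp(-3*t), t*exp(-3*t)]
  [-t^2*exp(-3*t)/2 - 2*t*exp(-3*t), -3*t^2*exp(-3*t)/2 - 5*t*exp(-3*t), t^2*exp(-3*t)/2 + 2*t*exp(-3*t) + exp(-3*t)]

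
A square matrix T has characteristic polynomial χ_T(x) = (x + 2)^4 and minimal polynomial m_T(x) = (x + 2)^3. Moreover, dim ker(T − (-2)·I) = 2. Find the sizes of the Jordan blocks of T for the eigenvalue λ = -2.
Block sizes for λ = -2: [3, 1]

Step 1 — from the characteristic polynomial, algebraic multiplicity of λ = -2 is 4. From dim ker(T − (-2)·I) = 2, there are exactly 2 Jordan blocks for λ = -2.
Step 2 — from the minimal polynomial, the factor (x + 2)^3 tells us the largest block for λ = -2 has size 3.
Step 3 — with total size 4, 2 blocks, and largest block 3, the block sizes (in nonincreasing order) are [3, 1].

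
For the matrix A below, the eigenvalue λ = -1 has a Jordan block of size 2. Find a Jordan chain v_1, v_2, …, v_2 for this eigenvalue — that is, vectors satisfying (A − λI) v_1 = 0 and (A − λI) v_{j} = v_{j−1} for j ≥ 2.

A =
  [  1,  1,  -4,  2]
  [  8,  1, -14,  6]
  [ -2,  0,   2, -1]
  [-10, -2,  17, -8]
A Jordan chain for λ = -1 of length 2:
v_1 = (2, 8, -2, -10)ᵀ
v_2 = (1, 0, 0, 0)ᵀ

Let N = A − (-1)·I. We want v_2 with N^2 v_2 = 0 but N^1 v_2 ≠ 0; then v_{j-1} := N · v_j for j = 2, …, 2.

Pick v_2 = (1, 0, 0, 0)ᵀ.
Then v_1 = N · v_2 = (2, 8, -2, -10)ᵀ.

Sanity check: (A − (-1)·I) v_1 = (0, 0, 0, 0)ᵀ = 0. ✓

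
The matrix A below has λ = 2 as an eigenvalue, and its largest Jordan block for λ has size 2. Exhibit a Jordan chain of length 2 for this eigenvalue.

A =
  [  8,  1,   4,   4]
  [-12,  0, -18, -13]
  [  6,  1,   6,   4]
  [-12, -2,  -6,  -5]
A Jordan chain for λ = 2 of length 2:
v_1 = (6, -12, 6, -12)ᵀ
v_2 = (1, 0, 0, 0)ᵀ

Let N = A − (2)·I. We want v_2 with N^2 v_2 = 0 but N^1 v_2 ≠ 0; then v_{j-1} := N · v_j for j = 2, …, 2.

Pick v_2 = (1, 0, 0, 0)ᵀ.
Then v_1 = N · v_2 = (6, -12, 6, -12)ᵀ.

Sanity check: (A − (2)·I) v_1 = (0, 0, 0, 0)ᵀ = 0. ✓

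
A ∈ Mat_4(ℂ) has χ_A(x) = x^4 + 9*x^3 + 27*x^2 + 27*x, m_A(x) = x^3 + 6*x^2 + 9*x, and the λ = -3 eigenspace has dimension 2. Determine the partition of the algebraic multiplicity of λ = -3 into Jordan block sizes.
Block sizes for λ = -3: [2, 1]

Step 1 — from the characteristic polynomial, algebraic multiplicity of λ = -3 is 3. From dim ker(A − (-3)·I) = 2, there are exactly 2 Jordan blocks for λ = -3.
Step 2 — from the minimal polynomial, the factor (x + 3)^2 tells us the largest block for λ = -3 has size 2.
Step 3 — with total size 3, 2 blocks, and largest block 2, the block sizes (in nonincreasing order) are [2, 1].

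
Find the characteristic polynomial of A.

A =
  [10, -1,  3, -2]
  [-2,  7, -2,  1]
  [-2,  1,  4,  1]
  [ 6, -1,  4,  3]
x^4 - 24*x^3 + 216*x^2 - 864*x + 1296

Expanding det(x·I − A) (e.g. by cofactor expansion or by noting that A is similar to its Jordan form J, which has the same characteristic polynomial as A) gives
  χ_A(x) = x^4 - 24*x^3 + 216*x^2 - 864*x + 1296
which factors as (x - 6)^4. The eigenvalues (with algebraic multiplicities) are λ = 6 with multiplicity 4.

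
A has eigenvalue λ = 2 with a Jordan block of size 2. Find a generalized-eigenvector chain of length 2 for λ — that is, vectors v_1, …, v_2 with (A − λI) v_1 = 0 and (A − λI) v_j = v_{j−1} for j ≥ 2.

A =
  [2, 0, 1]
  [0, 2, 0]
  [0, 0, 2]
A Jordan chain for λ = 2 of length 2:
v_1 = (1, 0, 0)ᵀ
v_2 = (0, 0, 1)ᵀ

Let N = A − (2)·I. We want v_2 with N^2 v_2 = 0 but N^1 v_2 ≠ 0; then v_{j-1} := N · v_j for j = 2, …, 2.

Pick v_2 = (0, 0, 1)ᵀ.
Then v_1 = N · v_2 = (1, 0, 0)ᵀ.

Sanity check: (A − (2)·I) v_1 = (0, 0, 0)ᵀ = 0. ✓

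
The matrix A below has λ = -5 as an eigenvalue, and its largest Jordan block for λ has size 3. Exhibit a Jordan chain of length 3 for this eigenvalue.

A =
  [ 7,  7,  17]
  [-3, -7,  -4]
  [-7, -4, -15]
A Jordan chain for λ = -5 of length 3:
v_1 = (4, -2, -2)ᵀ
v_2 = (12, -3, -7)ᵀ
v_3 = (1, 0, 0)ᵀ

Let N = A − (-5)·I. We want v_3 with N^3 v_3 = 0 but N^2 v_3 ≠ 0; then v_{j-1} := N · v_j for j = 3, …, 2.

Pick v_3 = (1, 0, 0)ᵀ.
Then v_2 = N · v_3 = (12, -3, -7)ᵀ.
Then v_1 = N · v_2 = (4, -2, -2)ᵀ.

Sanity check: (A − (-5)·I) v_1 = (0, 0, 0)ᵀ = 0. ✓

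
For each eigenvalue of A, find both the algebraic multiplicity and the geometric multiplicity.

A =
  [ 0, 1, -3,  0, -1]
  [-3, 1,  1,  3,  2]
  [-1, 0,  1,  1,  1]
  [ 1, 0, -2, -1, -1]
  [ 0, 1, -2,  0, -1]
λ = 0: alg = 5, geom = 2

Step 1 — factor the characteristic polynomial to read off the algebraic multiplicities:
  χ_A(x) = x^5

Step 2 — compute geometric multiplicities via the rank-nullity identity g(λ) = n − rank(A − λI):
  rank(A − (0)·I) = 3, so dim ker(A − (0)·I) = n − 3 = 2

Summary:
  λ = 0: algebraic multiplicity = 5, geometric multiplicity = 2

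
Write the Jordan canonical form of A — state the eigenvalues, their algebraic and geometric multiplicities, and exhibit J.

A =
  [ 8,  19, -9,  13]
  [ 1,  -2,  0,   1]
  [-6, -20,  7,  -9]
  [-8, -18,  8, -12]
J_3(-1) ⊕ J_1(4)

The characteristic polynomial is
  det(x·I − A) = x^4 - x^3 - 9*x^2 - 11*x - 4 = (x - 4)*(x + 1)^3

Eigenvalues and multiplicities (the geometric multiplicity of λ is n − rank(A − λI), which equals the number of Jordan blocks for λ):
  λ = -1: algebraic multiplicity = 3, geometric multiplicity = 1
  λ = 4: algebraic multiplicity = 1, geometric multiplicity = 1

Determining the block sizes for each eigenvalue:
  λ = -1: one block (gm = 1), so the single block has size am = 3 → block sizes [3]
  λ = 4: one block (gm = 1), so the single block has size am = 1 → block sizes [1]

Assembling the blocks gives a Jordan form
J =
  [-1,  1,  0, 0]
  [ 0, -1,  1, 0]
  [ 0,  0, -1, 0]
  [ 0,  0,  0, 4]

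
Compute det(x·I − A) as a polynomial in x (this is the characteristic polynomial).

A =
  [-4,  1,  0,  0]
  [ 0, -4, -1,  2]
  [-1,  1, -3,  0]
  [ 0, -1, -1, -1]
x^4 + 12*x^3 + 54*x^2 + 108*x + 81

Expanding det(x·I − A) (e.g. by cofactor expansion or by noting that A is similar to its Jordan form J, which has the same characteristic polynomial as A) gives
  χ_A(x) = x^4 + 12*x^3 + 54*x^2 + 108*x + 81
which factors as (x + 3)^4. The eigenvalues (with algebraic multiplicities) are λ = -3 with multiplicity 4.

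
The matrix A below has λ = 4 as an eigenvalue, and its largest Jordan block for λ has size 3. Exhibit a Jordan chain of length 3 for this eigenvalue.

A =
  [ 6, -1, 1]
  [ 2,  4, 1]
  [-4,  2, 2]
A Jordan chain for λ = 4 of length 3:
v_1 = (-2, 0, 4)ᵀ
v_2 = (2, 2, -4)ᵀ
v_3 = (1, 0, 0)ᵀ

Let N = A − (4)·I. We want v_3 with N^3 v_3 = 0 but N^2 v_3 ≠ 0; then v_{j-1} := N · v_j for j = 3, …, 2.

Pick v_3 = (1, 0, 0)ᵀ.
Then v_2 = N · v_3 = (2, 2, -4)ᵀ.
Then v_1 = N · v_2 = (-2, 0, 4)ᵀ.

Sanity check: (A − (4)·I) v_1 = (0, 0, 0)ᵀ = 0. ✓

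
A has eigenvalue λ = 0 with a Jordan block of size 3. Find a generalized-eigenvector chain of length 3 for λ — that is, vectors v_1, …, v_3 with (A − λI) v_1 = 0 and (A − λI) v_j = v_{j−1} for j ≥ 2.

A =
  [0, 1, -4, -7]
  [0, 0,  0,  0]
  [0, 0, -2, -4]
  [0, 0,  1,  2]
A Jordan chain for λ = 0 of length 3:
v_1 = (1, 0, 0, 0)ᵀ
v_2 = (-4, 0, -2, 1)ᵀ
v_3 = (0, 0, 1, 0)ᵀ

Let N = A − (0)·I. We want v_3 with N^3 v_3 = 0 but N^2 v_3 ≠ 0; then v_{j-1} := N · v_j for j = 3, …, 2.

Pick v_3 = (0, 0, 1, 0)ᵀ.
Then v_2 = N · v_3 = (-4, 0, -2, 1)ᵀ.
Then v_1 = N · v_2 = (1, 0, 0, 0)ᵀ.

Sanity check: (A − (0)·I) v_1 = (0, 0, 0, 0)ᵀ = 0. ✓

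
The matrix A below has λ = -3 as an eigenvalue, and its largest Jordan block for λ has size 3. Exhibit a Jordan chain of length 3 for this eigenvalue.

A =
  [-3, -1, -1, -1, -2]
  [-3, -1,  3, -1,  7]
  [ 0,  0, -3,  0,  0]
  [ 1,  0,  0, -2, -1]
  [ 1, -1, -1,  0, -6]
A Jordan chain for λ = -3 of length 3:
v_1 = (-1, 2, 0, 0, -1)ᵀ
v_2 = (-1, 3, 0, 0, -1)ᵀ
v_3 = (0, 0, 1, 0, 0)ᵀ

Let N = A − (-3)·I. We want v_3 with N^3 v_3 = 0 but N^2 v_3 ≠ 0; then v_{j-1} := N · v_j for j = 3, …, 2.

Pick v_3 = (0, 0, 1, 0, 0)ᵀ.
Then v_2 = N · v_3 = (-1, 3, 0, 0, -1)ᵀ.
Then v_1 = N · v_2 = (-1, 2, 0, 0, -1)ᵀ.

Sanity check: (A − (-3)·I) v_1 = (0, 0, 0, 0, 0)ᵀ = 0. ✓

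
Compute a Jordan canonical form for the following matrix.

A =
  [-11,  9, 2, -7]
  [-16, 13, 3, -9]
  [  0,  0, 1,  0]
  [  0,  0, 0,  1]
J_3(1) ⊕ J_1(1)

The characteristic polynomial is
  det(x·I − A) = x^4 - 4*x^3 + 6*x^2 - 4*x + 1 = (x - 1)^4

Eigenvalues and multiplicities (the geometric multiplicity of λ is n − rank(A − λI), which equals the number of Jordan blocks for λ):
  λ = 1: algebraic multiplicity = 4, geometric multiplicity = 2

Determining the block sizes for each eigenvalue:
  λ = 1: with am = 4 and gm = 2, the partition is not yet determined (e.g. several partitions of 4 into 2 parts exist). Let N = A − (1)·I. Computing rank(N^1) = 2, rank(N^2) = 1, rank(N^3) = 0; the number of blocks of size ≥ j is rank(N^{j−1}) − rank(N^j), giving [2, 1, 1]. So we have 1 block(s) of size 3, 1 block(s) of size 1 → block sizes [3, 1]

Assembling the blocks gives a Jordan form
J =
  [1, 1, 0, 0]
  [0, 1, 1, 0]
  [0, 0, 1, 0]
  [0, 0, 0, 1]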